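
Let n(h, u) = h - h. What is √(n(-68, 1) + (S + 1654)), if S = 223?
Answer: √1877 ≈ 43.324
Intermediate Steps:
n(h, u) = 0
√(n(-68, 1) + (S + 1654)) = √(0 + (223 + 1654)) = √(0 + 1877) = √1877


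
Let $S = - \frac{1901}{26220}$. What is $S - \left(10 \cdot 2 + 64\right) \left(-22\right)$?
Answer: $\frac{48452659}{26220} \approx 1847.9$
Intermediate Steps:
$S = - \frac{1901}{26220}$ ($S = \left(-1901\right) \frac{1}{26220} = - \frac{1901}{26220} \approx -0.072502$)
$S - \left(10 \cdot 2 + 64\right) \left(-22\right) = - \frac{1901}{26220} - \left(10 \cdot 2 + 64\right) \left(-22\right) = - \frac{1901}{26220} - \left(20 + 64\right) \left(-22\right) = - \frac{1901}{26220} - 84 \left(-22\right) = - \frac{1901}{26220} - -1848 = - \frac{1901}{26220} + 1848 = \frac{48452659}{26220}$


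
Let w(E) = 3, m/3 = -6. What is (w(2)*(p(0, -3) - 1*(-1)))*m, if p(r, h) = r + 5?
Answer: -324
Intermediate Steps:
m = -18 (m = 3*(-6) = -18)
p(r, h) = 5 + r
(w(2)*(p(0, -3) - 1*(-1)))*m = (3*((5 + 0) - 1*(-1)))*(-18) = (3*(5 + 1))*(-18) = (3*6)*(-18) = 18*(-18) = -324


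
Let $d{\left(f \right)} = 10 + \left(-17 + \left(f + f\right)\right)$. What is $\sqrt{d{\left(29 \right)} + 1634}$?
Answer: $\sqrt{1685} \approx 41.049$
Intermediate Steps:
$d{\left(f \right)} = -7 + 2 f$ ($d{\left(f \right)} = 10 + \left(-17 + 2 f\right) = -7 + 2 f$)
$\sqrt{d{\left(29 \right)} + 1634} = \sqrt{\left(-7 + 2 \cdot 29\right) + 1634} = \sqrt{\left(-7 + 58\right) + 1634} = \sqrt{51 + 1634} = \sqrt{1685}$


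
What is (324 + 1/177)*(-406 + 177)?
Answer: -13132921/177 ≈ -74197.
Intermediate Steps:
(324 + 1/177)*(-406 + 177) = (324 + 1/177)*(-229) = (57349/177)*(-229) = -13132921/177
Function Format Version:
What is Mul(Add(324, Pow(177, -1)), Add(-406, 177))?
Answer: Rational(-13132921, 177) ≈ -74197.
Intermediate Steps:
Mul(Add(324, Pow(177, -1)), Add(-406, 177)) = Mul(Add(324, Rational(1, 177)), -229) = Mul(Rational(57349, 177), -229) = Rational(-13132921, 177)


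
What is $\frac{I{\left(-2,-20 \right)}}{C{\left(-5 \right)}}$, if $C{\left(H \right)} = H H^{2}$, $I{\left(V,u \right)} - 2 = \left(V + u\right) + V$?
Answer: $\frac{22}{125} \approx 0.176$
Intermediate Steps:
$I{\left(V,u \right)} = 2 + u + 2 V$ ($I{\left(V,u \right)} = 2 + \left(\left(V + u\right) + V\right) = 2 + \left(u + 2 V\right) = 2 + u + 2 V$)
$C{\left(H \right)} = H^{3}$
$\frac{I{\left(-2,-20 \right)}}{C{\left(-5 \right)}} = \frac{2 - 20 + 2 \left(-2\right)}{\left(-5\right)^{3}} = \frac{2 - 20 - 4}{-125} = \left(-22\right) \left(- \frac{1}{125}\right) = \frac{22}{125}$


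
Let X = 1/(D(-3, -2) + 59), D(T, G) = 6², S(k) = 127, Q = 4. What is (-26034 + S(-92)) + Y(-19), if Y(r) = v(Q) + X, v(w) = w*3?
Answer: -2460024/95 ≈ -25895.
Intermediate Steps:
D(T, G) = 36
v(w) = 3*w
X = 1/95 (X = 1/(36 + 59) = 1/95 ≈ 0.010526)
Y(r) = 1141/95 (Y(r) = 3*4 + 1/95 = 12 + 1/95 = 1141/95)
(-26034 + S(-92)) + Y(-19) = (-26034 + 127) + 1141/95 = -25907 + 1141/95 = -2460024/95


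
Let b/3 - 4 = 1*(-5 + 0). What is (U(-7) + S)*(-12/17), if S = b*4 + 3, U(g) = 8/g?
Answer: 852/119 ≈ 7.1597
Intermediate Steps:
b = -3 (b = 12 + 3*(1*(-5 + 0)) = 12 + 3*(1*(-5)) = 12 + 3*(-5) = 12 - 15 = -3)
S = -9 (S = -3*4 + 3 = -12 + 3 = -9)
(U(-7) + S)*(-12/17) = (8/(-7) - 9)*(-12/17) = (8*(-⅐) - 9)*(-12*1/17) = (-8/7 - 9)*(-12/17) = -71/7*(-12/17) = 852/119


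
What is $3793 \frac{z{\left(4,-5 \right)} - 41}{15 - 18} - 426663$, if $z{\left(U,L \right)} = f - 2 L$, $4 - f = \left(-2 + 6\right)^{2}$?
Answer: $- \frac{1116890}{3} \approx -3.723 \cdot 10^{5}$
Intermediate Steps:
$f = -12$ ($f = 4 - \left(-2 + 6\right)^{2} = 4 - 4^{2} = 4 - 16 = -12$)
$z{\left(U,L \right)} = -12 - 2 L$
$3793 \frac{z{\left(4,-5 \right)} - 41}{15 - 18} - 426663 = 3793 \frac{\left(-12 - -10\right) - 41}{15 - 18} - 426663 = 3793 \frac{\left(-12 + 10\right) - 41}{-3} - 426663 = 3793 \left(-2 - 41\right) \left(- \frac{1}{3}\right) - 426663 = 3793 \left(\left(-43\right) \left(- \frac{1}{3}\right)\right) - 426663 = 3793 \cdot \frac{43}{3} - 426663 = \frac{163099}{3} - 426663 = - \frac{1116890}{3}$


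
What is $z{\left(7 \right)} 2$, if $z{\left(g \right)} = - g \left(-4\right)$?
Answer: $56$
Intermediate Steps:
$z{\left(g \right)} = 4 g$
$z{\left(7 \right)} 2 = 4 \cdot 7 \cdot 2 = 28 \cdot 2 = 56$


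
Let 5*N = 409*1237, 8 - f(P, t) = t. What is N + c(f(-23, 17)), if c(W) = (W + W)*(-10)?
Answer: 506833/5 ≈ 1.0137e+5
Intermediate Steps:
f(P, t) = 8 - t
c(W) = -20*W (c(W) = (2*W)*(-10) = -20*W)
N = 505933/5 (N = (409*1237)/5 = (⅕)*505933 = 505933/5 ≈ 1.0119e+5)
N + c(f(-23, 17)) = 505933/5 - 20*(8 - 1*17) = 505933/5 - 20*(8 - 17) = 505933/5 - 20*(-9) = 505933/5 + 180 = 506833/5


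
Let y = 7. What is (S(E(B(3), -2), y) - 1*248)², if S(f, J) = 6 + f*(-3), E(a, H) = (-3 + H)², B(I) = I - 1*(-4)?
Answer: 100489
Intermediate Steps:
B(I) = 4 + I (B(I) = I + 4 = 4 + I)
S(f, J) = 6 - 3*f
(S(E(B(3), -2), y) - 1*248)² = ((6 - 3*(-3 - 2)²) - 1*248)² = ((6 - 3*(-5)²) - 248)² = ((6 - 3*25) - 248)² = ((6 - 75) - 248)² = (-69 - 248)² = (-317)² = 100489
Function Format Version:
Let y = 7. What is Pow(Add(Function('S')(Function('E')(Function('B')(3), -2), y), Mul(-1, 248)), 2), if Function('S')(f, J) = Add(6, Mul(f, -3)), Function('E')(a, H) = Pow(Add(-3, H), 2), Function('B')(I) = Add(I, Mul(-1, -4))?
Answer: 100489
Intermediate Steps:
Function('B')(I) = Add(4, I) (Function('B')(I) = Add(I, 4) = Add(4, I))
Function('S')(f, J) = Add(6, Mul(-3, f))
Pow(Add(Function('S')(Function('E')(Function('B')(3), -2), y), Mul(-1, 248)), 2) = Pow(Add(Add(6, Mul(-3, Pow(Add(-3, -2), 2))), Mul(-1, 248)), 2) = Pow(Add(Add(6, Mul(-3, Pow(-5, 2))), -248), 2) = Pow(Add(Add(6, Mul(-3, 25)), -248), 2) = Pow(Add(Add(6, -75), -248), 2) = Pow(Add(-69, -248), 2) = Pow(-317, 2) = 100489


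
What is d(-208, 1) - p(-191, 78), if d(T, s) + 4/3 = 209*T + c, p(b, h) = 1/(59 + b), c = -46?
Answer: -5744551/132 ≈ -43519.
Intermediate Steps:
d(T, s) = -142/3 + 209*T (d(T, s) = -4/3 + (209*T - 46) = -4/3 + (-46 + 209*T) = -142/3 + 209*T)
d(-208, 1) - p(-191, 78) = (-142/3 + 209*(-208)) - 1/(59 - 191) = (-142/3 - 43472) - 1/(-132) = -130558/3 - 1*(-1/132) = -130558/3 + 1/132 = -5744551/132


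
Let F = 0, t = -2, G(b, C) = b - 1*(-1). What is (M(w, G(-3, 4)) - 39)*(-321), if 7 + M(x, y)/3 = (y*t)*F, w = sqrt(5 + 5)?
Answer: 19260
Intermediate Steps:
w = sqrt(10) ≈ 3.1623
G(b, C) = 1 + b (G(b, C) = b + 1 = 1 + b)
M(x, y) = -21 (M(x, y) = -21 + 3*((y*(-2))*0) = -21 + 3*(-2*y*0) = -21 + 3*0 = -21 + 0 = -21)
(M(w, G(-3, 4)) - 39)*(-321) = (-21 - 39)*(-321) = -60*(-321) = 19260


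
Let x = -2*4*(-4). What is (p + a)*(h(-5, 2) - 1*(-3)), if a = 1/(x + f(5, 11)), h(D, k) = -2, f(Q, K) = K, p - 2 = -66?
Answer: -2751/43 ≈ -63.977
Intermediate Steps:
p = -64 (p = 2 - 66 = -64)
x = 32 (x = -8*(-4) = 32)
a = 1/43 (a = 1/(32 + 11) = 1/43 ≈ 0.023256)
(p + a)*(h(-5, 2) - 1*(-3)) = (-64 + 1/43)*(-2 - 1*(-3)) = -2751*(-2 + 3)/43 = -2751/43*1 = -2751/43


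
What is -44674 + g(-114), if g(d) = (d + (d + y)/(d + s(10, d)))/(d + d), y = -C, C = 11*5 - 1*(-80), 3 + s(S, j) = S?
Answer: -363284985/8132 ≈ -44674.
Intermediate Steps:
s(S, j) = -3 + S
C = 135 (C = 55 + 80 = 135)
y = -135 (y = -1*135 = -135)
g(d) = (d + (-135 + d)/(7 + d))/(2*d) (g(d) = (d + (d - 135)/(d + (-3 + 10)))/(d + d) = (d + (-135 + d)/(d + 7))/((2*d)) = (d + (-135 + d)/(7 + d))*(1/(2*d)) = (d + (-135 + d)/(7 + d))/(2*d))
-44674 + g(-114) = -44674 + (1/2)*(-135 + (-114)**2 + 8*(-114))/(-114*(7 - 114)) = -44674 + (1/2)*(-1/114)*(-135 + 12996 - 912)/(-107) = -44674 + (1/2)*(-1/114)*(-1/107)*11949 = -44674 + 3983/8132 = -363284985/8132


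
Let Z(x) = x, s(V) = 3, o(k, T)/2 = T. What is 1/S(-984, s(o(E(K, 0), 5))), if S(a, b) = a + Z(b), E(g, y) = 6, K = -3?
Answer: -1/981 ≈ -0.0010194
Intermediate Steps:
o(k, T) = 2*T
S(a, b) = a + b
1/S(-984, s(o(E(K, 0), 5))) = 1/(-984 + 3) = 1/(-981) = -1/981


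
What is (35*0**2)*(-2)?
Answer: 0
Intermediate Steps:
(35*0**2)*(-2) = (35*0)*(-2) = 0*(-2) = 0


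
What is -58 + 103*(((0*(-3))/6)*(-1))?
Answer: -58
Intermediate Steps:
-58 + 103*(((0*(-3))/6)*(-1)) = -58 + 103*((0*(⅙))*(-1)) = -58 + 103*(0*(-1)) = -58 + 103*0 = -58 + 0 = -58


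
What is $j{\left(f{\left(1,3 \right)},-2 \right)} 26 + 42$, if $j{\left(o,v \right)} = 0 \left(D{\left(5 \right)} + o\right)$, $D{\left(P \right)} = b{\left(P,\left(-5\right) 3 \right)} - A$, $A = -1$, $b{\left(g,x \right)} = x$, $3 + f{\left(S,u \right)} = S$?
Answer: $42$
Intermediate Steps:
$f{\left(S,u \right)} = -3 + S$
$D{\left(P \right)} = -14$ ($D{\left(P \right)} = \left(-5\right) 3 - -1 = -15 + 1 = -14$)
$j{\left(o,v \right)} = 0$ ($j{\left(o,v \right)} = 0 \left(-14 + o\right) = 0$)
$j{\left(f{\left(1,3 \right)},-2 \right)} 26 + 42 = 0 \cdot 26 + 42 = 0 + 42 = 42$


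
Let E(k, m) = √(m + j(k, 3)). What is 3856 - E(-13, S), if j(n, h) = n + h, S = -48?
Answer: 3856 - I*√58 ≈ 3856.0 - 7.6158*I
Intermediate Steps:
j(n, h) = h + n
E(k, m) = √(3 + k + m) (E(k, m) = √(m + (3 + k)) = √(3 + k + m))
3856 - E(-13, S) = 3856 - √(3 - 13 - 48) = 3856 - √(-58) = 3856 - I*√58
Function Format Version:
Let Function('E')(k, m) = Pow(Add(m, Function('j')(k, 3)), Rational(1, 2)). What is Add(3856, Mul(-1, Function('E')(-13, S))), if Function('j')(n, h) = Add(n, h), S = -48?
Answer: Add(3856, Mul(-1, I, Pow(58, Rational(1, 2)))) ≈ Add(3856.0, Mul(-7.6158, I))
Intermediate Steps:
Function('j')(n, h) = Add(h, n)
Function('E')(k, m) = Pow(Add(3, k, m), Rational(1, 2)) (Function('E')(k, m) = Pow(Add(m, Add(3, k)), Rational(1, 2)) = Pow(Add(3, k, m), Rational(1, 2)))
Add(3856, Mul(-1, Function('E')(-13, S))) = Add(3856, Mul(-1, Pow(Add(3, -13, -48), Rational(1, 2)))) = Add(3856, Mul(-1, Pow(-58, Rational(1, 2)))) = Add(3856, Mul(-1, Mul(I, Pow(58, Rational(1, 2))))) = Add(3856, Mul(-1, I, Pow(58, Rational(1, 2))))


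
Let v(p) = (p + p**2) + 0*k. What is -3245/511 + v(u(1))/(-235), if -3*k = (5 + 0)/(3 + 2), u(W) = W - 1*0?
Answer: -763597/120085 ≈ -6.3588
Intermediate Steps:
u(W) = W (u(W) = W + 0 = W)
k = -1/3 (k = -(5 + 0)/(3*(3 + 2)) = -5/(3*5) = -1/3*1 = -1/3 ≈ -0.33333)
v(p) = p + p**2 (v(p) = (p + p**2) + 0*(-1/3) = (p + p**2) + 0 = p + p**2)
-3245/511 + v(u(1))/(-235) = -3245/511 + (1*(1 + 1))/(-235) = -3245*1/511 + (1*2)*(-1/235) = -3245/511 + 2*(-1/235) = -3245/511 - 2/235 = -763597/120085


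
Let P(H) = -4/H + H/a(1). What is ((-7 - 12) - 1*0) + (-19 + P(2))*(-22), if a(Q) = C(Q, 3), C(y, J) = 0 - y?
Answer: 487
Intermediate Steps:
C(y, J) = -y
a(Q) = -Q
P(H) = -H - 4/H (P(H) = -4/H + H/((-1*1)) = -4/H + H/(-1) = -4/H + H*(-1) = -4/H - H = -H - 4/H)
((-7 - 12) - 1*0) + (-19 + P(2))*(-22) = ((-7 - 12) - 1*0) + (-19 + (-1*2 - 4/2))*(-22) = (-19 + 0) + (-19 + (-2 - 4*1/2))*(-22) = -19 + (-19 + (-2 - 2))*(-22) = -19 + (-19 - 4)*(-22) = -19 - 23*(-22) = -19 + 506 = 487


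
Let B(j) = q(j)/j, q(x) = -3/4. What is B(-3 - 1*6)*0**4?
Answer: 0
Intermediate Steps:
q(x) = -3/4 (q(x) = -3*1/4 = -3/4)
B(j) = -3/(4*j)
B(-3 - 1*6)*0**4 = -3/(4*(-3 - 1*6))*0**4 = -3/(4*(-3 - 6))*0 = -3/4/(-9)*0 = -3/4*(-1/9)*0 = (1/12)*0 = 0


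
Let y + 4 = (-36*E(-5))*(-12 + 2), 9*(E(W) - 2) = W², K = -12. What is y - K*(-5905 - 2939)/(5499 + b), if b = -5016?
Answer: 240900/161 ≈ 1496.3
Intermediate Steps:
E(W) = 2 + W²/9
y = 1716 (y = -4 + (-36*(2 + (⅑)*(-5)²))*(-12 + 2) = -4 - 36*(2 + (⅑)*25)*(-10) = -4 - 36*(2 + 25/9)*(-10) = -4 - 36*43/9*(-10) = -4 - 172*(-10) = -4 + 1720 = 1716)
y - K*(-5905 - 2939)/(5499 + b) = 1716 - (-12)*(-5905 - 2939)/(5499 - 5016) = 1716 - (-12)*(-8844/483) = 1716 - (-12)*(-8844*1/483) = 1716 - (-12)*(-2948)/161 = 1716 - 1*35376/161 = 1716 - 35376/161 = 240900/161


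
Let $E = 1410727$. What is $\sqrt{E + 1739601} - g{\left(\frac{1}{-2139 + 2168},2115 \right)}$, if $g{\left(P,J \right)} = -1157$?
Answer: $1157 + 2 \sqrt{787582} \approx 2931.9$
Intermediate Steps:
$\sqrt{E + 1739601} - g{\left(\frac{1}{-2139 + 2168},2115 \right)} = \sqrt{1410727 + 1739601} - -1157 = \sqrt{3150328} + 1157 = 2 \sqrt{787582} + 1157 = 1157 + 2 \sqrt{787582}$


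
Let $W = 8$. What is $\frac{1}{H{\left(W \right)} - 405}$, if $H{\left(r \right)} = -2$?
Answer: $- \frac{1}{407} \approx -0.002457$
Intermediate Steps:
$\frac{1}{H{\left(W \right)} - 405} = \frac{1}{-2 - 405} = \frac{1}{-407} = - \frac{1}{407}$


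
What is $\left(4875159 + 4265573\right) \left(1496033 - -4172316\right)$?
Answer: $51812859091468$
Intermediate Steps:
$\left(4875159 + 4265573\right) \left(1496033 - -4172316\right) = 9140732 \left(1496033 + 4172316\right) = 9140732 \cdot 5668349 = 51812859091468$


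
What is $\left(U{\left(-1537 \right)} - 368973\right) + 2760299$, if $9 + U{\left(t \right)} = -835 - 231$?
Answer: $2390251$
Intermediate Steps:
$U{\left(t \right)} = -1075$ ($U{\left(t \right)} = -9 - 1066 = -1075$)
$\left(U{\left(-1537 \right)} - 368973\right) + 2760299 = \left(-1075 - 368973\right) + 2760299 = -370048 + 2760299 = 2390251$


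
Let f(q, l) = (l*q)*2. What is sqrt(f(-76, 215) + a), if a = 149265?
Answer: sqrt(116585) ≈ 341.45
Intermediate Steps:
f(q, l) = 2*l*q
sqrt(f(-76, 215) + a) = sqrt(2*215*(-76) + 149265) = sqrt(-32680 + 149265) = sqrt(116585)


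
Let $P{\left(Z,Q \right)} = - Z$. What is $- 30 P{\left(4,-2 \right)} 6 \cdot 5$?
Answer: $3600$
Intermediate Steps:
$- 30 P{\left(4,-2 \right)} 6 \cdot 5 = - 30 \left(\left(-1\right) 4\right) 6 \cdot 5 = \left(-30\right) \left(-4\right) 30 = 120 \cdot 30 = 3600$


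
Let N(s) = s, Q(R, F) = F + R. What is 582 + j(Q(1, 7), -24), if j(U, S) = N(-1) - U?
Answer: 573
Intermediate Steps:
j(U, S) = -1 - U
582 + j(Q(1, 7), -24) = 582 + (-1 - (7 + 1)) = 582 + (-1 - 1*8) = 582 + (-1 - 8) = 582 - 9 = 573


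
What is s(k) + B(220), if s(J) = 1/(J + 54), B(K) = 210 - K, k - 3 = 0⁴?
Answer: -569/57 ≈ -9.9825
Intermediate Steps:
k = 3 (k = 3 + 0⁴ = 3 + 0 = 3)
s(J) = 1/(54 + J)
s(k) + B(220) = 1/(54 + 3) + (210 - 1*220) = 1/57 + (210 - 220) = 1/57 - 10 = -569/57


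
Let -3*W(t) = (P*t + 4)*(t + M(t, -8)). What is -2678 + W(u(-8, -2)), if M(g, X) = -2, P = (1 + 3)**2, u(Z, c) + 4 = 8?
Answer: -8170/3 ≈ -2723.3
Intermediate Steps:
u(Z, c) = 4 (u(Z, c) = -4 + 8 = 4)
P = 16 (P = 4**2 = 16)
W(t) = -(-2 + t)*(4 + 16*t)/3 (W(t) = -(16*t + 4)*(t - 2)/3 = -(4 + 16*t)*(-2 + t)/3 = -(-2 + t)*(4 + 16*t)/3)
-2678 + W(u(-8, -2)) = -2678 + (8/3 - 16/3*4**2 + (28/3)*4) = -2678 + (8/3 - 16/3*16 + 112/3) = -2678 + (8/3 - 256/3 + 112/3) = -2678 - 136/3 = -8170/3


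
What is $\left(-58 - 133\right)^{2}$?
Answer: $36481$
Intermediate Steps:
$\left(-58 - 133\right)^{2} = \left(-191\right)^{2} = 36481$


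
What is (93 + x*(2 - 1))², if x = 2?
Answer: 9025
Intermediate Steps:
(93 + x*(2 - 1))² = (93 + 2*(2 - 1))² = (93 + 2*1)² = (93 + 2)² = 95² = 9025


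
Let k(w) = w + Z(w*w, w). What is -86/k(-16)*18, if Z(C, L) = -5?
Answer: 516/7 ≈ 73.714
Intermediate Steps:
k(w) = -5 + w (k(w) = w - 5 = -5 + w)
-86/k(-16)*18 = -86/(-5 - 16)*18 = -86/(-21)*18 = -86*(-1/21)*18 = (86/21)*18 = 516/7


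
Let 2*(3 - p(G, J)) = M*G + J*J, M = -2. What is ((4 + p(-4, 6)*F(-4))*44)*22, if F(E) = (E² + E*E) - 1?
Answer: -566280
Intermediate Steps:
F(E) = -1 + 2*E² (F(E) = (E² + E²) - 1 = 2*E² - 1 = -1 + 2*E²)
p(G, J) = 3 + G - J²/2 (p(G, J) = 3 - (-2*G + J*J)/2 = 3 - (-2*G + J²)/2 = 3 - (J² - 2*G)/2 = 3 + (G - J²/2) = 3 + G - J²/2)
((4 + p(-4, 6)*F(-4))*44)*22 = ((4 + (3 - 4 - ½*6²)*(-1 + 2*(-4)²))*44)*22 = ((4 + (3 - 4 - ½*36)*(-1 + 2*16))*44)*22 = ((4 + (3 - 4 - 18)*(-1 + 32))*44)*22 = ((4 - 19*31)*44)*22 = ((4 - 589)*44)*22 = -585*44*22 = -25740*22 = -566280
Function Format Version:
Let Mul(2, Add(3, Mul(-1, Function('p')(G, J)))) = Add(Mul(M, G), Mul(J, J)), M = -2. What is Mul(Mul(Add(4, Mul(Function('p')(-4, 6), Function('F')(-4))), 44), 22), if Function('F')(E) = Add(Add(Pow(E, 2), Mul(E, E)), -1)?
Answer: -566280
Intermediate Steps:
Function('F')(E) = Add(-1, Mul(2, Pow(E, 2))) (Function('F')(E) = Add(Add(Pow(E, 2), Pow(E, 2)), -1) = Add(Mul(2, Pow(E, 2)), -1) = Add(-1, Mul(2, Pow(E, 2))))
Function('p')(G, J) = Add(3, G, Mul(Rational(-1, 2), Pow(J, 2))) (Function('p')(G, J) = Add(3, Mul(Rational(-1, 2), Add(Mul(-2, G), Mul(J, J)))) = Add(3, Mul(Rational(-1, 2), Add(Mul(-2, G), Pow(J, 2)))) = Add(3, Mul(Rational(-1, 2), Add(Pow(J, 2), Mul(-2, G)))) = Add(3, Add(G, Mul(Rational(-1, 2), Pow(J, 2)))) = Add(3, G, Mul(Rational(-1, 2), Pow(J, 2))))
Mul(Mul(Add(4, Mul(Function('p')(-4, 6), Function('F')(-4))), 44), 22) = Mul(Mul(Add(4, Mul(Add(3, -4, Mul(Rational(-1, 2), Pow(6, 2))), Add(-1, Mul(2, Pow(-4, 2))))), 44), 22) = Mul(Mul(Add(4, Mul(Add(3, -4, Mul(Rational(-1, 2), 36)), Add(-1, Mul(2, 16)))), 44), 22) = Mul(Mul(Add(4, Mul(Add(3, -4, -18), Add(-1, 32))), 44), 22) = Mul(Mul(Add(4, Mul(-19, 31)), 44), 22) = Mul(Mul(Add(4, -589), 44), 22) = Mul(Mul(-585, 44), 22) = Mul(-25740, 22) = -566280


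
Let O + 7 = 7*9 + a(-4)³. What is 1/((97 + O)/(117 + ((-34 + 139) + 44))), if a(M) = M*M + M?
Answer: 14/99 ≈ 0.14141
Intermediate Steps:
a(M) = M + M² (a(M) = M² + M = M + M²)
O = 1784 (O = -7 + (7*9 + (-4*(1 - 4))³) = -7 + (63 + (-4*(-3))³) = -7 + (63 + 12³) = -7 + (63 + 1728) = -7 + 1791 = 1784)
1/((97 + O)/(117 + ((-34 + 139) + 44))) = 1/((97 + 1784)/(117 + ((-34 + 139) + 44))) = 1/(1881/(117 + (105 + 44))) = 1/(1881/(117 + 149)) = 1/(1881/266) = 1/(1881*(1/266)) = 1/(99/14) = 14/99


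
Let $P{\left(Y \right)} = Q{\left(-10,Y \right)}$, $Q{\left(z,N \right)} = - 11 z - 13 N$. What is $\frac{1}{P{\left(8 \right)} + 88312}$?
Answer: $\frac{1}{88318} \approx 1.1323 \cdot 10^{-5}$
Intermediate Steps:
$Q{\left(z,N \right)} = - 13 N - 11 z$
$P{\left(Y \right)} = 110 - 13 Y$ ($P{\left(Y \right)} = - 13 Y - -110 = - 13 Y + 110 = 110 - 13 Y$)
$\frac{1}{P{\left(8 \right)} + 88312} = \frac{1}{\left(110 - 104\right) + 88312} = \frac{1}{6 + 88312} = \frac{1}{88318}$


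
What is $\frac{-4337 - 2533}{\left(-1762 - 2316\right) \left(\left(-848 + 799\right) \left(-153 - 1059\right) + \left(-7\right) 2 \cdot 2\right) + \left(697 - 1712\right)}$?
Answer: $\frac{458}{16138073} \approx 2.838 \cdot 10^{-5}$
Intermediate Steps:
$\frac{-4337 - 2533}{\left(-1762 - 2316\right) \left(\left(-848 + 799\right) \left(-153 - 1059\right) + \left(-7\right) 2 \cdot 2\right) + \left(697 - 1712\right)} = - \frac{6870}{- 4078 \left(\left(-49\right) \left(-1212\right) - 28\right) + \left(697 - 1712\right)} = - \frac{6870}{- 4078 \left(59388 - 28\right) - 1015} = - \frac{6870}{\left(-4078\right) 59360 - 1015} = - \frac{6870}{-242070080 - 1015} = - \frac{6870}{-242071095} = \left(-6870\right) \left(- \frac{1}{242071095}\right) = \frac{458}{16138073}$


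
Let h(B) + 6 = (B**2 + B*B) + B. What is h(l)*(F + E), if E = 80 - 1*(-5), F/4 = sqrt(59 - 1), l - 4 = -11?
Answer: 7225 + 340*sqrt(58) ≈ 9814.4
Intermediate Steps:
l = -7 (l = 4 - 11 = -7)
F = 4*sqrt(58) (F = 4*sqrt(59 - 1) = 4*sqrt(58) ≈ 30.463)
h(B) = -6 + B + 2*B**2 (h(B) = -6 + ((B**2 + B*B) + B) = -6 + ((B**2 + B**2) + B) = -6 + (2*B**2 + B) = -6 + (B + 2*B**2) = -6 + B + 2*B**2)
E = 85 (E = 80 + 5 = 85)
h(l)*(F + E) = (-6 - 7 + 2*(-7)**2)*(4*sqrt(58) + 85) = (-6 - 7 + 2*49)*(85 + 4*sqrt(58)) = (-6 - 7 + 98)*(85 + 4*sqrt(58)) = 85*(85 + 4*sqrt(58)) = 7225 + 340*sqrt(58)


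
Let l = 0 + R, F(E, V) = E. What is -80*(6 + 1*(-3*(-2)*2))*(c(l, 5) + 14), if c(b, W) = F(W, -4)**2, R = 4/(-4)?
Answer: -56160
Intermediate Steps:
R = -1 (R = 4*(-1/4) = -1)
l = -1 (l = 0 - 1 = -1)
c(b, W) = W**2
-80*(6 + 1*(-3*(-2)*2))*(c(l, 5) + 14) = -80*(6 + 1*(-3*(-2)*2))*(5**2 + 14) = -80*(6 + 1*(6*2))*(25 + 14) = -80*(6 + 1*12)*39 = -80*(6 + 12)*39 = -1440*39 = -80*702 = -56160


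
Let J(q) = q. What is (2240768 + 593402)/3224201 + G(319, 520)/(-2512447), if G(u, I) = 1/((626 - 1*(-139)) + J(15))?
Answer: 5554147489687999/6318494621280660 ≈ 0.87903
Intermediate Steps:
G(u, I) = 1/780 (G(u, I) = 1/((626 - 1*(-139)) + 15) = 1/((626 + 139) + 15) = 1/(765 + 15) = 1/780)
(2240768 + 593402)/3224201 + G(319, 520)/(-2512447) = (2240768 + 593402)/3224201 + (1/780)/(-2512447) = 2834170*(1/3224201) + (1/780)*(-1/2512447) = 2834170/3224201 - 1/1959708660 = 5554147489687999/6318494621280660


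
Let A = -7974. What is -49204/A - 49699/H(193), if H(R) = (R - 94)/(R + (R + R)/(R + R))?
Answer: -474551204/4873 ≈ -97384.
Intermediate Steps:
H(R) = (-94 + R)/(1 + R) (H(R) = (-94 + R)/(R + (2*R)/((2*R))) = (-94 + R)/(R + (2*R)*(1/(2*R))) = (-94 + R)/(R + 1) = (-94 + R)/(1 + R))
-49204/A - 49699/H(193) = -49204/(-7974) - 49699*(1 + 193)/(-94 + 193) = -49204*(-1/7974) - 49699/(99/194) = 24602/3987 - 49699/((1/194)*99) = 24602/3987 - 49699/99/194 = 24602/3987 - 49699*194/99 = 24602/3987 - 9641606/99 = -474551204/4873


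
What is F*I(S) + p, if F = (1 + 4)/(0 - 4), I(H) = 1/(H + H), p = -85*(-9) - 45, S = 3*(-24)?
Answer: 414725/576 ≈ 720.01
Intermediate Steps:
S = -72
p = 720 (p = 765 - 45 = 720)
I(H) = 1/(2*H)
F = -5/4 (F = 5/(-4) = 5*(-¼) = -5/4 ≈ -1.2500)
F*I(S) + p = -5/(8*(-72)) + 720 = -5*(-1)/(8*72) + 720 = -5/4*(-1/144) + 720 = 5/576 + 720 = 414725/576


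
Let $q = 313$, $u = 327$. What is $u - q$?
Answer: $14$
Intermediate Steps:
$u - q = 327 - 313 = 14$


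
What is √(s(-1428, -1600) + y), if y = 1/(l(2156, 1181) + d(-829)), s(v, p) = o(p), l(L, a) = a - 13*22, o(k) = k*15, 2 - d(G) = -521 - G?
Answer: I*√8326103411/589 ≈ 154.92*I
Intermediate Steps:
d(G) = 523 + G (d(G) = 2 - (-521 - G) = 2 + (521 + G) = 523 + G)
o(k) = 15*k
l(L, a) = -286 + a (l(L, a) = a - 286 = -286 + a)
s(v, p) = 15*p
y = 1/589 (y = 1/((-286 + 1181) + (523 - 829)) = 1/(895 - 306) = 1/589 ≈ 0.0016978)
√(s(-1428, -1600) + y) = √(15*(-1600) + 1/589) = √(-24000 + 1/589) = √(-14135999/589) = I*√8326103411/589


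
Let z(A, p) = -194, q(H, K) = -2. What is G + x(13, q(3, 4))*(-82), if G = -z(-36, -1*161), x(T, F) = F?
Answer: 358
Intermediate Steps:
G = 194 (G = -1*(-194) = 194)
G + x(13, q(3, 4))*(-82) = 194 - 2*(-82) = 194 + 164 = 358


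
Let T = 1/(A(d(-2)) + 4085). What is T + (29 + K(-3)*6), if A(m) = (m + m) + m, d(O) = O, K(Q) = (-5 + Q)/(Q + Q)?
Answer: 150924/4079 ≈ 37.000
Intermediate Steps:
K(Q) = (-5 + Q)/(2*Q) (K(Q) = (-5 + Q)/((2*Q)) = (-5 + Q)*(1/(2*Q)) = (-5 + Q)/(2*Q))
A(m) = 3*m (A(m) = 2*m + m = 3*m)
T = 1/4079 (T = 1/(3*(-2) + 4085) = 1/(-6 + 4085) = 1/4079 ≈ 0.00024516)
T + (29 + K(-3)*6) = 1/4079 + (29 + ((½)*(-5 - 3)/(-3))*6) = 1/4079 + (29 + ((½)*(-⅓)*(-8))*6) = 1/4079 + (29 + (4/3)*6) = 1/4079 + (29 + 8) = 1/4079 + 37 = 150924/4079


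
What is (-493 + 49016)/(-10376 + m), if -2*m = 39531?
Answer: -97046/60283 ≈ -1.6098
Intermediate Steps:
m = -39531/2 (m = -1/2*39531 = -39531/2 ≈ -19766.)
(-493 + 49016)/(-10376 + m) = (-493 + 49016)/(-10376 - 39531/2) = 48523/(-60283/2) = 48523*(-2/60283) = -97046/60283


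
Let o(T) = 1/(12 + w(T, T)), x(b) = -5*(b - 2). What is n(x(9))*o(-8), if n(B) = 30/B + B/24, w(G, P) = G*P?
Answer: -389/12768 ≈ -0.030467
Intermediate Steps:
x(b) = 10 - 5*b (x(b) = -5*(-2 + b) = 10 - 5*b)
n(B) = 30/B + B/24 (n(B) = 30/B + B*(1/24) = 30/B + B/24)
o(T) = 1/(12 + T²) (o(T) = 1/(12 + T*T) = 1/(12 + T²))
n(x(9))*o(-8) = (30/(10 - 5*9) + (10 - 5*9)/24)/(12 + (-8)²) = (30/(10 - 45) + (10 - 45)/24)/(12 + 64) = (30/(-35) + (1/24)*(-35))/76 = (30*(-1/35) - 35/24)*(1/76) = (-6/7 - 35/24)*(1/76) = -389/168*1/76 = -389/12768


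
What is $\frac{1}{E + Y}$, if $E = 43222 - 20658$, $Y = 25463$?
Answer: $\frac{1}{48027} \approx 2.0822 \cdot 10^{-5}$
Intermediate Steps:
$E = 22564$ ($E = 43222 - 20658 = 22564$)
$\frac{1}{E + Y} = \frac{1}{22564 + 25463} = \frac{1}{48027}$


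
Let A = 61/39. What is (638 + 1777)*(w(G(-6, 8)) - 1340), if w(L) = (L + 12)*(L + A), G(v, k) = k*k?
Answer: 114367960/13 ≈ 8.7975e+6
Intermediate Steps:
G(v, k) = k²
A = 61/39 (A = 61*(1/39) = 61/39 ≈ 1.5641)
w(L) = (12 + L)*(61/39 + L) (w(L) = (L + 12)*(L + 61/39) = (12 + L)*(61/39 + L))
(638 + 1777)*(w(G(-6, 8)) - 1340) = (638 + 1777)*((244/13 + (8²)² + (529/39)*8²) - 1340) = 2415*((244/13 + 64² + (529/39)*64) - 1340) = 2415*((244/13 + 4096 + 33856/39) - 1340) = 2415*(194332/39 - 1340) = 2415*(142072/39) = 114367960/13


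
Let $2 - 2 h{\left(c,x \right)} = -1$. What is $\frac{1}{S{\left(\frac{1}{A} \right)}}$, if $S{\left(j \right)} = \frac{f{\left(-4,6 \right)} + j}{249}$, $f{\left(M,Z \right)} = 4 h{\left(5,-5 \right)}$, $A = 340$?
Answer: $\frac{84660}{2041} \approx 41.48$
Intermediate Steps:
$h{\left(c,x \right)} = \frac{3}{2}$ ($h{\left(c,x \right)} = 1 - - \frac{1}{2} = 1 + \frac{1}{2} = \frac{3}{2}$)
$f{\left(M,Z \right)} = 6$ ($f{\left(M,Z \right)} = 4 \cdot \frac{3}{2} = 6$)
$S{\left(j \right)} = \frac{2}{83} + \frac{j}{249}$ ($S{\left(j \right)} = \frac{6 + j}{249} = \left(6 + j\right) \frac{1}{249} = \frac{2}{83} + \frac{j}{249}$)
$\frac{1}{S{\left(\frac{1}{A} \right)}} = \frac{1}{\frac{2}{83} + \frac{1}{249 \cdot 340}} = \frac{1}{\frac{2}{83} + \frac{1}{249} \cdot \frac{1}{340}} = \frac{1}{\frac{2}{83} + \frac{1}{84660}} = \frac{1}{\frac{2041}{84660}} = \frac{84660}{2041}$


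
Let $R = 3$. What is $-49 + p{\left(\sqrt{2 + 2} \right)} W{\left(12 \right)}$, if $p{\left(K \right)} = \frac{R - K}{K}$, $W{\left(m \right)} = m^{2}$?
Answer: $23$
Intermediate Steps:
$p{\left(K \right)} = \frac{3 - K}{K}$
$-49 + p{\left(\sqrt{2 + 2} \right)} W{\left(12 \right)} = -49 + \frac{3 - \sqrt{2 + 2}}{\sqrt{2 + 2}} \cdot 12^{2} = -49 + \frac{3 - \sqrt{4}}{\sqrt{4}} \cdot 144 = -49 + \frac{3 - 2}{2} \cdot 144 = -49 + \frac{1}{2} \cdot 1 \cdot 144 = -49 + \frac{1}{2} \cdot 144 = -49 + 72 = 23$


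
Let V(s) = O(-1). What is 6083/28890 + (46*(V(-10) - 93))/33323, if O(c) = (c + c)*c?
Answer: 81770269/962701470 ≈ 0.084938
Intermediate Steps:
O(c) = 2*c² (O(c) = (2*c)*c = 2*c²)
V(s) = 2 (V(s) = 2*(-1)² = 2*1 = 2)
6083/28890 + (46*(V(-10) - 93))/33323 = 6083/28890 + (46*(2 - 93))/33323 = 6083*(1/28890) + (46*(-91))*(1/33323) = 6083/28890 - 4186*1/33323 = 6083/28890 - 4186/33323 = 81770269/962701470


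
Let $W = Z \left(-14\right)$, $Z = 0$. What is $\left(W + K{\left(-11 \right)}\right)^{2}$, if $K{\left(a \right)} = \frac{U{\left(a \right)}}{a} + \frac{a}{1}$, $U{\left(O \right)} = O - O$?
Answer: $121$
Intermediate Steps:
$U{\left(O \right)} = 0$
$K{\left(a \right)} = a$ ($K{\left(a \right)} = \frac{0}{a} + \frac{a}{1} = 0 + a 1 = 0 + a = a$)
$W = 0$ ($W = 0 \left(-14\right) = 0$)
$\left(W + K{\left(-11 \right)}\right)^{2} = \left(0 - 11\right)^{2} = \left(-11\right)^{2} = 121$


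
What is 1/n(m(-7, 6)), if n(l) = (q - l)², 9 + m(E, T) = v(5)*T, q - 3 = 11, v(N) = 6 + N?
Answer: 1/1849 ≈ 0.00054083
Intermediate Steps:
q = 14 (q = 3 + 11 = 14)
m(E, T) = -9 + 11*T (m(E, T) = -9 + (6 + 5)*T = -9 + 11*T)
n(l) = (14 - l)²
1/n(m(-7, 6)) = 1/((-14 + (-9 + 11*6))²) = 1/((-14 + (-9 + 66))²) = 1/((-14 + 57)²) = 1/(43²) = 1/1849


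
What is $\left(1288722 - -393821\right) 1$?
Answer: $1682543$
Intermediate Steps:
$\left(1288722 - -393821\right) 1 = \left(1288722 + 393821\right) 1 = 1682543 \cdot 1 = 1682543$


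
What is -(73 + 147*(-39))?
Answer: 5660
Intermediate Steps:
-(73 + 147*(-39)) = -(73 - 5733) = -1*(-5660) = 5660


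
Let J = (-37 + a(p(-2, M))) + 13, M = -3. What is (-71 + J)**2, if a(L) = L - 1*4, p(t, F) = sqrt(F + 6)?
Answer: (99 - sqrt(3))**2 ≈ 9461.0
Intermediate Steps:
p(t, F) = sqrt(6 + F)
a(L) = -4 + L (a(L) = L - 4 = -4 + L)
J = -28 + sqrt(3) (J = (-37 + (-4 + sqrt(6 - 3))) + 13 = (-37 + (-4 + sqrt(3))) + 13 = (-41 + sqrt(3)) + 13 = -28 + sqrt(3) ≈ -26.268)
(-71 + J)**2 = (-71 + (-28 + sqrt(3)))**2 = (-99 + sqrt(3))**2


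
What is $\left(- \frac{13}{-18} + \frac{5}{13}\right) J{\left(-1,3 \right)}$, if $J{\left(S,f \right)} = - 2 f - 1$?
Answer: $- \frac{1813}{234} \approx -7.7479$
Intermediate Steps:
$J{\left(S,f \right)} = -1 - 2 f$
$\left(- \frac{13}{-18} + \frac{5}{13}\right) J{\left(-1,3 \right)} = \left(- \frac{13}{-18} + \frac{5}{13}\right) \left(-1 - 6\right) = \left(\left(-13\right) \left(- \frac{1}{18}\right) + 5 \cdot \frac{1}{13}\right) \left(-1 - 6\right) = \left(\frac{13}{18} + \frac{5}{13}\right) \left(-7\right) = \frac{259}{234} \left(-7\right) = - \frac{1813}{234}$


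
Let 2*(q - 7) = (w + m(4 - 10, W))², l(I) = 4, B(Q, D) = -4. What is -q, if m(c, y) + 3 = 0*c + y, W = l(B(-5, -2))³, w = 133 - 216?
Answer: -249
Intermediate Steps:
w = -83
W = 64 (W = 4³ = 64)
m(c, y) = -3 + y (m(c, y) = -3 + (0*c + y) = -3 + (0 + y) = -3 + y)
q = 249 (q = 7 + (-83 + (-3 + 64))²/2 = 7 + (-83 + 61)²/2 = 7 + (½)*(-22)² = 7 + (½)*484 = 7 + 242 = 249)
-q = -1*249 = -249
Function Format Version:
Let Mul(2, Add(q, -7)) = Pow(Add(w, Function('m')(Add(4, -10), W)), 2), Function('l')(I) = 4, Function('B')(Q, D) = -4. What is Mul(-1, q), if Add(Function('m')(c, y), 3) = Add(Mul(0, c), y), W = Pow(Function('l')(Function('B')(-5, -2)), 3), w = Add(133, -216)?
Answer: -249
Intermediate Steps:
w = -83
W = 64 (W = Pow(4, 3) = 64)
Function('m')(c, y) = Add(-3, y) (Function('m')(c, y) = Add(-3, Add(Mul(0, c), y)) = Add(-3, Add(0, y)) = Add(-3, y))
q = 249 (q = Add(7, Mul(Rational(1, 2), Pow(Add(-83, Add(-3, 64)), 2))) = Add(7, Mul(Rational(1, 2), Pow(Add(-83, 61), 2))) = Add(7, Mul(Rational(1, 2), Pow(-22, 2))) = Add(7, Mul(Rational(1, 2), 484)) = Add(7, 242) = 249)
Mul(-1, q) = Mul(-1, 249) = -249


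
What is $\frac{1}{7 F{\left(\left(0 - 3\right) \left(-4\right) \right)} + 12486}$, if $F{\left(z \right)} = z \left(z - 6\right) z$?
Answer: $\frac{1}{18534} \approx 5.3955 \cdot 10^{-5}$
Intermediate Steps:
$F{\left(z \right)} = z^{2} \left(-6 + z\right)$ ($F{\left(z \right)} = z \left(z - 6\right) z = z \left(-6 + z\right) z = z^{2} \left(-6 + z\right)$)
$\frac{1}{7 F{\left(\left(0 - 3\right) \left(-4\right) \right)} + 12486} = \frac{1}{7 \left(\left(0 - 3\right) \left(-4\right)\right)^{2} \left(-6 + \left(0 - 3\right) \left(-4\right)\right) + 12486} = \frac{1}{7 \left(\left(-3\right) \left(-4\right)\right)^{2} \left(-6 - -12\right) + 12486} = \frac{1}{7 \cdot 12^{2} \left(-6 + 12\right) + 12486} = \frac{1}{7 \cdot 144 \cdot 6 + 12486} = \frac{1}{7 \cdot 864 + 12486} = \frac{1}{6048 + 12486} = \frac{1}{18534}$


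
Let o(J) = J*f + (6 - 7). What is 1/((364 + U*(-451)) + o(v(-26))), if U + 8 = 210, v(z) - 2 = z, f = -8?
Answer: -1/90547 ≈ -1.1044e-5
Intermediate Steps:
v(z) = 2 + z
U = 202 (U = -8 + 210 = 202)
o(J) = -1 - 8*J (o(J) = J*(-8) + (6 - 7) = -8*J - 1 = -1 - 8*J)
1/((364 + U*(-451)) + o(v(-26))) = 1/((364 + 202*(-451)) + (-1 - 8*(2 - 26))) = 1/((364 - 91102) + (-1 - 8*(-24))) = 1/(-90738 + (-1 + 192)) = 1/(-90738 + 191) = 1/(-90547) = -1/90547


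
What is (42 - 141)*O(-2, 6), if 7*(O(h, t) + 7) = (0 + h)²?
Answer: 4455/7 ≈ 636.43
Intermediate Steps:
O(h, t) = -7 + h²/7 (O(h, t) = -7 + (0 + h)²/7 = -7 + h²/7)
(42 - 141)*O(-2, 6) = (42 - 141)*(-7 + (⅐)*(-2)²) = -99*(-7 + (⅐)*4) = -99*(-7 + 4/7) = -99*(-45/7) = 4455/7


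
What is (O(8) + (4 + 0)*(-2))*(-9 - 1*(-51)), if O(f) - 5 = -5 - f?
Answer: -672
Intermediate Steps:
O(f) = -f (O(f) = 5 + (-5 - f) = -f)
(O(8) + (4 + 0)*(-2))*(-9 - 1*(-51)) = (-1*8 + (4 + 0)*(-2))*(-9 - 1*(-51)) = (-8 + 4*(-2))*(-9 + 51) = (-8 - 8)*42 = -16*42 = -672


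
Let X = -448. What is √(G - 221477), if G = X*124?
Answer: 3*I*√30781 ≈ 526.34*I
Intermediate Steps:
G = -55552 (G = -448*124 = -55552)
√(G - 221477) = √(-55552 - 221477) = √(-277029) = 3*I*√30781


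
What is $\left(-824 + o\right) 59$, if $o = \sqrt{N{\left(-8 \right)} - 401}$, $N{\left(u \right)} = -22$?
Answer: $-48616 + 177 i \sqrt{47} \approx -48616.0 + 1213.5 i$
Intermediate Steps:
$o = 3 i \sqrt{47}$ ($o = \sqrt{-22 - 401} = \sqrt{-423} = 3 i \sqrt{47} \approx 20.567 i$)
$\left(-824 + o\right) 59 = \left(-824 + 3 i \sqrt{47}\right) 59 = -48616 + 177 i \sqrt{47}$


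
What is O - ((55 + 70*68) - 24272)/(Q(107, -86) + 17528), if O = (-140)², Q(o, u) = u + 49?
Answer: 342843057/17491 ≈ 19601.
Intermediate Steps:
Q(o, u) = 49 + u
O = 19600
O - ((55 + 70*68) - 24272)/(Q(107, -86) + 17528) = 19600 - ((55 + 70*68) - 24272)/((49 - 86) + 17528) = 19600 - ((55 + 4760) - 24272)/(-37 + 17528) = 19600 - (4815 - 24272)/17491 = 19600 - (-19457)/17491 = 19600 - 1*(-19457/17491) = 19600 + 19457/17491 = 342843057/17491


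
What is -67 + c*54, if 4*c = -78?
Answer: -1120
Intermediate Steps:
c = -39/2 (c = (¼)*(-78) = -39/2 ≈ -19.500)
-67 + c*54 = -67 - 39/2*54 = -67 - 1053 = -1120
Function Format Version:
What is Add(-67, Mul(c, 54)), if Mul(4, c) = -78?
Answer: -1120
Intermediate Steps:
c = Rational(-39, 2) (c = Mul(Rational(1, 4), -78) = Rational(-39, 2) ≈ -19.500)
Add(-67, Mul(c, 54)) = Add(-67, Mul(Rational(-39, 2), 54)) = Add(-67, -1053) = -1120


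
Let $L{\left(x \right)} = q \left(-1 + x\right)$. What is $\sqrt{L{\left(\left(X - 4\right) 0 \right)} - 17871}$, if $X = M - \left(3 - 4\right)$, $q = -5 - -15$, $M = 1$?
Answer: $i \sqrt{17881} \approx 133.72 i$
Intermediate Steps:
$q = 10$ ($q = -5 + 15 = 10$)
$X = 2$ ($X = 1 - \left(3 - 4\right) = 1 - -1 = 1 + 1 = 2$)
$L{\left(x \right)} = -10 + 10 x$ ($L{\left(x \right)} = 10 \left(-1 + x\right) = -10 + 10 x$)
$\sqrt{L{\left(\left(X - 4\right) 0 \right)} - 17871} = \sqrt{\left(-10 + 10 \left(2 - 4\right) 0\right) - 17871} = \sqrt{\left(-10 + 10 \left(\left(-2\right) 0\right)\right) - 17871} = \sqrt{\left(-10 + 10 \cdot 0\right) - 17871} = \sqrt{\left(-10 + 0\right) - 17871} = \sqrt{-10 - 17871} = \sqrt{-17881} = i \sqrt{17881}$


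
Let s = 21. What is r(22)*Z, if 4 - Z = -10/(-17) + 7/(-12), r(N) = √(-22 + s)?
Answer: 815*I/204 ≈ 3.9951*I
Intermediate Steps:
r(N) = I (r(N) = √(-22 + 21) = √(-1) = I)
Z = 815/204 (Z = 4 - (-10/(-17) + 7/(-12)) = 4 - (-10*(-1/17) + 7*(-1/12)) = 4 - (10/17 - 7/12) = 4 - 1*1/204 = 4 - 1/204 = 815/204 ≈ 3.9951)
r(22)*Z = I*(815/204) = 815*I/204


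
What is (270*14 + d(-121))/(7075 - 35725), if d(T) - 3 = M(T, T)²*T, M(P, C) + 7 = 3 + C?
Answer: 943421/14325 ≈ 65.858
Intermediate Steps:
M(P, C) = -4 + C (M(P, C) = -7 + (3 + C) = -4 + C)
d(T) = 3 + T*(-4 + T)² (d(T) = 3 + (-4 + T)²*T = 3 + T*(-4 + T)²)
(270*14 + d(-121))/(7075 - 35725) = (270*14 + (3 - 121*(-4 - 121)²))/(7075 - 35725) = (3780 + (3 - 121*(-125)²))/(-28650) = (3780 + (3 - 121*15625))*(-1/28650) = (3780 + (3 - 1890625))*(-1/28650) = (3780 - 1890622)*(-1/28650) = -1886842*(-1/28650) = 943421/14325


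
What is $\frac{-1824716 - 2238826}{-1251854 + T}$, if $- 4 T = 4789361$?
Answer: $\frac{16254168}{9796777} \approx 1.6591$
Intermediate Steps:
$T = - \frac{4789361}{4}$ ($T = \left(- \frac{1}{4}\right) 4789361 = - \frac{4789361}{4} \approx -1.1973 \cdot 10^{6}$)
$\frac{-1824716 - 2238826}{-1251854 + T} = \frac{-1824716 - 2238826}{-1251854 - \frac{4789361}{4}} = - \frac{4063542}{- \frac{9796777}{4}} = \left(-4063542\right) \left(- \frac{4}{9796777}\right) = \frac{16254168}{9796777}$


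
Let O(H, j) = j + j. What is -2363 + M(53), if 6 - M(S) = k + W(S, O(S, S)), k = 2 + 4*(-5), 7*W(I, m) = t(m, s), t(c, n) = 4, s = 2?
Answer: -16377/7 ≈ -2339.6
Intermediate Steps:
O(H, j) = 2*j
W(I, m) = 4/7 (W(I, m) = (1/7)*4 = 4/7)
k = -18 (k = 2 - 20 = -18)
M(S) = 164/7 (M(S) = 6 - (-18 + 4/7) = 6 - 1*(-122/7) = 6 + 122/7 = 164/7)
-2363 + M(53) = -2363 + 164/7 = -16377/7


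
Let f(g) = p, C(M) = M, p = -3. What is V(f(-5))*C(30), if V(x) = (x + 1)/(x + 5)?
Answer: -30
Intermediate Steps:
f(g) = -3
V(x) = (1 + x)/(5 + x)
V(f(-5))*C(30) = ((1 - 3)/(5 - 3))*30 = (-2/2)*30 = ((1/2)*(-2))*30 = -1*30 = -30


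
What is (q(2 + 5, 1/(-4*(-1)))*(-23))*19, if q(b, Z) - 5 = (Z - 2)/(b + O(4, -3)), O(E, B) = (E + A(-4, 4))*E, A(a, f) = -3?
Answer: -93081/44 ≈ -2115.5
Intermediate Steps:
O(E, B) = E*(-3 + E) (O(E, B) = (E - 3)*E = (-3 + E)*E = E*(-3 + E))
q(b, Z) = 5 + (-2 + Z)/(4 + b) (q(b, Z) = 5 + (Z - 2)/(b + 4*(-3 + 4)) = 5 + (-2 + Z)/(b + 4*1) = 5 + (-2 + Z)/(b + 4) = 5 + (-2 + Z)/(4 + b))
(q(2 + 5, 1/(-4*(-1)))*(-23))*19 = (((18 + 1/(-4*(-1)) + 5*(2 + 5))/(4 + (2 + 5)))*(-23))*19 = (((18 + 1/4 + 5*7)/(4 + 7))*(-23))*19 = (((18 + 1/4 + 35)/11)*(-23))*19 = (((1/11)*(213/4))*(-23))*19 = ((213/44)*(-23))*19 = -4899/44*19 = -93081/44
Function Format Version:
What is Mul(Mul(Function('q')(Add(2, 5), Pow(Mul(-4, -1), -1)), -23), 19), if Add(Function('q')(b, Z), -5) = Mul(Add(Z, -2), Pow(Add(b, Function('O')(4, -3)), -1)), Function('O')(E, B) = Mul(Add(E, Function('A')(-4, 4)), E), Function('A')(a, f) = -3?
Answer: Rational(-93081, 44) ≈ -2115.5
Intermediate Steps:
Function('O')(E, B) = Mul(E, Add(-3, E)) (Function('O')(E, B) = Mul(Add(E, -3), E) = Mul(Add(-3, E), E) = Mul(E, Add(-3, E)))
Function('q')(b, Z) = Add(5, Mul(Pow(Add(4, b), -1), Add(-2, Z))) (Function('q')(b, Z) = Add(5, Mul(Add(Z, -2), Pow(Add(b, Mul(4, Add(-3, 4))), -1))) = Add(5, Mul(Add(-2, Z), Pow(Add(b, Mul(4, 1)), -1))) = Add(5, Mul(Add(-2, Z), Pow(Add(b, 4), -1))) = Add(5, Mul(Add(-2, Z), Pow(Add(4, b), -1))) = Add(5, Mul(Pow(Add(4, b), -1), Add(-2, Z))))
Mul(Mul(Function('q')(Add(2, 5), Pow(Mul(-4, -1), -1)), -23), 19) = Mul(Mul(Mul(Pow(Add(4, Add(2, 5)), -1), Add(18, Pow(Mul(-4, -1), -1), Mul(5, Add(2, 5)))), -23), 19) = Mul(Mul(Mul(Pow(Add(4, 7), -1), Add(18, Pow(4, -1), Mul(5, 7))), -23), 19) = Mul(Mul(Mul(Pow(11, -1), Add(18, Rational(1, 4), 35)), -23), 19) = Mul(Mul(Mul(Rational(1, 11), Rational(213, 4)), -23), 19) = Mul(Mul(Rational(213, 44), -23), 19) = Mul(Rational(-4899, 44), 19) = Rational(-93081, 44)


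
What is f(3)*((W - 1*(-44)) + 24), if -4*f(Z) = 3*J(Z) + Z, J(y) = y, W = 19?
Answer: -261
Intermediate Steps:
f(Z) = -Z (f(Z) = -(3*Z + Z)/4 = -Z)
f(3)*((W - 1*(-44)) + 24) = (-1*3)*((19 - 1*(-44)) + 24) = -3*((19 + 44) + 24) = -3*(63 + 24) = -3*87 = -261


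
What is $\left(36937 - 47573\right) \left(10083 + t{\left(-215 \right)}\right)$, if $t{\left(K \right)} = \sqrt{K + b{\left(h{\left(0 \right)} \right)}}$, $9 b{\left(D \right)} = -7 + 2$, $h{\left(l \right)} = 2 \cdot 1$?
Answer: $-107242788 - \frac{21272 i \sqrt{485}}{3} \approx -1.0724 \cdot 10^{8} - 1.5616 \cdot 10^{5} i$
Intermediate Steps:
$h{\left(l \right)} = 2$
$b{\left(D \right)} = - \frac{5}{9}$ ($b{\left(D \right)} = \frac{-7 + 2}{9} = \frac{1}{9} \left(-5\right) = - \frac{5}{9}$)
$t{\left(K \right)} = \sqrt{- \frac{5}{9} + K}$ ($t{\left(K \right)} = \sqrt{K - \frac{5}{9}} = \sqrt{- \frac{5}{9} + K}$)
$\left(36937 - 47573\right) \left(10083 + t{\left(-215 \right)}\right) = \left(36937 - 47573\right) \left(10083 + \frac{\sqrt{-5 + 9 \left(-215\right)}}{3}\right) = - 10636 \left(10083 + \frac{\sqrt{-5 - 1935}}{3}\right) = - 10636 \left(10083 + \frac{\sqrt{-1940}}{3}\right) = - 10636 \left(10083 + \frac{2 i \sqrt{485}}{3}\right) = -107242788 - \frac{21272 i \sqrt{485}}{3}$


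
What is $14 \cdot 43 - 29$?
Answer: $573$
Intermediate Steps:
$14 \cdot 43 - 29 = 602 - 29 = 573$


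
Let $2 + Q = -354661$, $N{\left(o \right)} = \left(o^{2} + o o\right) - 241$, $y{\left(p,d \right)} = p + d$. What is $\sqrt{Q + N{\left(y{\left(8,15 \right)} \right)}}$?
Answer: $i \sqrt{353846} \approx 594.85 i$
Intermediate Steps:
$y{\left(p,d \right)} = d + p$
$N{\left(o \right)} = -241 + 2 o^{2}$ ($N{\left(o \right)} = \left(o^{2} + o^{2}\right) - 241 = 2 o^{2} - 241 = -241 + 2 o^{2}$)
$Q = -354663$ ($Q = -2 - 354661 = -354663$)
$\sqrt{Q + N{\left(y{\left(8,15 \right)} \right)}} = \sqrt{-354663 - \left(241 - 2 \left(15 + 8\right)^{2}\right)} = \sqrt{-354663 - \left(241 - 2 \cdot 23^{2}\right)} = \sqrt{-354663 + \left(-241 + 2 \cdot 529\right)} = \sqrt{-354663 + \left(-241 + 1058\right)} = \sqrt{-354663 + 817} = \sqrt{-353846} = i \sqrt{353846}$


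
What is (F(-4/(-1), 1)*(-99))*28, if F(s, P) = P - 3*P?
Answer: 5544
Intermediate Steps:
F(s, P) = -2*P
(F(-4/(-1), 1)*(-99))*28 = (-2*1*(-99))*28 = -2*(-99)*28 = 198*28 = 5544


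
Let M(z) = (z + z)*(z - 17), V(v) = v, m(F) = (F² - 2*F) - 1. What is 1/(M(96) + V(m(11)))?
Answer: 1/15266 ≈ 6.5505e-5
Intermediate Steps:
m(F) = -1 + F² - 2*F
M(z) = 2*z*(-17 + z) (M(z) = (2*z)*(-17 + z) = 2*z*(-17 + z))
1/(M(96) + V(m(11))) = 1/(2*96*(-17 + 96) + (-1 + 11² - 2*11)) = 1/(2*96*79 + (-1 + 121 - 22)) = 1/(15168 + 98) = 1/15266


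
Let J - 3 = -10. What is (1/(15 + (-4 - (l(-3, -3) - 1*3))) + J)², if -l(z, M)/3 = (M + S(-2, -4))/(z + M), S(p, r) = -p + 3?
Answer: 8100/169 ≈ 47.929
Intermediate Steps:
J = -7 (J = 3 - 10 = -7)
S(p, r) = 3 - p
l(z, M) = -3*(5 + M)/(M + z) (l(z, M) = -3*(M + (3 - 1*(-2)))/(z + M) = -3*(M + (3 + 2))/(M + z) = -3*(M + 5)/(M + z) = -3*(5 + M)/(M + z))
(1/(15 + (-4 - (l(-3, -3) - 1*3))) + J)² = (1/(15 + (-4 - (3*(-5 - 1*(-3))/(-3 - 3) - 1*3))) - 7)² = (1/(15 + (-4 - (3*(-5 + 3)/(-6) - 3))) - 7)² = (1/(15 + (-4 - (3*(-⅙)*(-2) - 3))) - 7)² = (1/(15 + (-4 - (1 - 3))) - 7)² = (1/(15 + (-4 - 1*(-2))) - 7)² = (1/(15 + (-4 + 2)) - 7)² = (1/(15 - 2) - 7)² = (1/13 - 7)² = (-90/13)² = 8100/169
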